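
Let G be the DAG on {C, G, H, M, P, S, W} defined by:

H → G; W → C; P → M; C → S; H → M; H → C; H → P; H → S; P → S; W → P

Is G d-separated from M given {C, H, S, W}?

There are 6 undirected paths between G and M; checking each against the conditioning set {C, H, S, W}:
Path 1: G ← H → C → S ← P → M
  H is a fork here and H is conditioned on, so the path is blocked at H.
Path 2: G ← H → C ← W → P → M
  H is a fork here and H is conditioned on, so the path is blocked at H.
Path 3: G ← H → S ← C ← W → P → M
  H is a fork here and H is conditioned on, so the path is blocked at H.
Path 4: G ← H → S ← P → M
  H is a fork here and H is conditioned on, so the path is blocked at H.
Path 5: G ← H → M
  H is a fork here and H is conditioned on, so the path is blocked at H.
Path 6: G ← H → P → M
  H is a fork here and H is conditioned on, so the path is blocked at H.
Every path is blocked, so G and M are d-separated given {C, H, S, W}.

Yes — G and M are d-separated given {C, H, S, W}.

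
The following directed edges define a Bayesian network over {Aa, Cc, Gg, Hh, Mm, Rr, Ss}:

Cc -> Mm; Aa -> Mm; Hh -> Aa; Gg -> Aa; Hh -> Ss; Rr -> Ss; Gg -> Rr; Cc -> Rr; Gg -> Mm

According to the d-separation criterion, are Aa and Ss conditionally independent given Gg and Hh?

There are 5 undirected paths between Aa and Ss; checking each against the conditioning set {Gg, Hh}:
  1. Aa ← Hh → Ss — Hh:fork[blocks] ⇒ blocked
  2. Aa → Mm ← Cc → Rr → Ss — Mm:collider[blocks]; Cc:fork[open]; Rr:chain[open] ⇒ blocked
  3. Aa → Mm ← Gg → Rr → Ss — Mm:collider[blocks]; Gg:fork[blocks]; Rr:chain[open] ⇒ blocked
  4. Aa ← Gg → Rr → Ss — Gg:fork[blocks]; Rr:chain[open] ⇒ blocked
  5. Aa ← Gg → Mm ← Cc → Rr → Ss — Gg:fork[blocks]; Mm:collider[blocks]; Cc:fork[open]; Rr:chain[open] ⇒ blocked
Since every path is blocked, d-separation holds.

Yes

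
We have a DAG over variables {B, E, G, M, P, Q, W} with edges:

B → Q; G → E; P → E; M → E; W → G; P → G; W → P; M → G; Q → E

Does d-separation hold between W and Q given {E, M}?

No — W and Q are not d-separated given {E, M}.

6 paths connect W and Q; each must be blocked for d-separation to hold:
  1. W → G ← M → E ← Q — G:collider[open]; M:fork[blocks]; E:collider[open] ⇒ blocked
  2. W → G ← P → E ← Q — G:collider[open]; P:fork[open]; E:collider[open] ⇒ active
  3. W → G → E ← Q — G:chain[open]; E:collider[open] ⇒ active
  4. W → P → G ← M → E ← Q — P:chain[open]; G:collider[open]; M:fork[blocks]; E:collider[open] ⇒ blocked
  5. W → P → G → E ← Q — P:chain[open]; G:chain[open]; E:collider[open] ⇒ active
  6. W → P → E ← Q — P:chain[open]; E:collider[open] ⇒ active
Because an active path exists, W and Q are not d-separated.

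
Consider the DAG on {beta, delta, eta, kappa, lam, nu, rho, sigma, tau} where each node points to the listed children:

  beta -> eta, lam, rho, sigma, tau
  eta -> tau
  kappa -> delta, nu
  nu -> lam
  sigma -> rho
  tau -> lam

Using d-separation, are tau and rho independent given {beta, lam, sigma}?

Yes

Enumerating the 6 paths from tau to rho and testing each for blocking by {beta, lam, sigma}:
Path 1: tau ← eta ← beta → rho
  beta is a fork here and beta is conditioned on, so the path is blocked at beta.
Path 2: tau ← eta ← beta → sigma → rho
  beta is a fork here and beta is conditioned on, so the path is blocked at beta.
Path 3: tau ← beta → rho
  beta is a fork here and beta is conditioned on, so the path is blocked at beta.
Path 4: tau ← beta → sigma → rho
  beta is a fork here and beta is conditioned on, so the path is blocked at beta.
Path 5: tau → lam ← beta → rho
  beta is a fork here and beta is conditioned on, so the path is blocked at beta.
Path 6: tau → lam ← beta → sigma → rho
  beta is a fork here and beta is conditioned on, so the path is blocked at beta.
Every path is blocked, so tau and rho are d-separated given {beta, lam, sigma}.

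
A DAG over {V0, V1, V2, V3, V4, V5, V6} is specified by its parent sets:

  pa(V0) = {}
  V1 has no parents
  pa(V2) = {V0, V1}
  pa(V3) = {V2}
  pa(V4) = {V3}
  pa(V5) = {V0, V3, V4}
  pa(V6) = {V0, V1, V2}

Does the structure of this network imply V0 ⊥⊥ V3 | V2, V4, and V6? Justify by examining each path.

Yes — V0 and V3 are d-separated given {V2, V4, V6}.

Enumerating the 5 paths from V0 to V3 and testing each for blocking by {V2, V4, V6}:
  1. V0 → V2 → V3 — V2:chain[blocks] ⇒ blocked
  2. V0 → V5 ← V4 ← V3 — V5:collider[blocks]; V4:chain[blocks] ⇒ blocked
  3. V0 → V5 ← V3 — V5:collider[blocks] ⇒ blocked
  4. V0 → V6 ← V2 → V3 — V6:collider[open]; V2:fork[blocks] ⇒ blocked
  5. V0 → V6 ← V1 → V2 → V3 — V6:collider[open]; V1:fork[open]; V2:chain[blocks] ⇒ blocked
Since every path is blocked, d-separation holds.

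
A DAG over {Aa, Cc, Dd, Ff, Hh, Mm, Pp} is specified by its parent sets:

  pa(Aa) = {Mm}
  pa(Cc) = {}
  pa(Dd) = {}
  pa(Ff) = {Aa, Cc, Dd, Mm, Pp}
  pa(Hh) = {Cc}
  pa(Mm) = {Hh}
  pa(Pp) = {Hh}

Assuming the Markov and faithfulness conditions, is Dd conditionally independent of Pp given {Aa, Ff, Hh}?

We examine all 4 paths between Dd and Pp:
Path 1: Dd → Ff ← Mm ← Hh → Pp
  Hh is a fork here and Hh is conditioned on, so the path is blocked at Hh.
Path 2: Dd → Ff ← Cc → Hh → Pp
  Hh is a chain here and Hh is conditioned on, so the path is blocked at Hh.
Path 3: Dd → Ff ← Pp
  Ff is a collider and Ff is conditioned on, which opens it — no node blocks this path, so it is active.
Path 4: Dd → Ff ← Aa ← Mm ← Hh → Pp
  Aa is a chain here and Aa is conditioned on, so the path is blocked at Aa.
At least one path is unblocked, so d-separation fails.

No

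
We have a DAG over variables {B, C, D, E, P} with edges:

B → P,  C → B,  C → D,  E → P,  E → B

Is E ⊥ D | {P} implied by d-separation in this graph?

No

Enumerating the 2 paths from E to D and testing each for blocking by {P}:
  1. E → B ← C → D — B:collider[open]; C:fork[open] ⇒ active
  2. E → P ← B ← C → D — P:collider[open]; B:chain[open]; C:fork[open] ⇒ active
At least one path is unblocked, so d-separation fails.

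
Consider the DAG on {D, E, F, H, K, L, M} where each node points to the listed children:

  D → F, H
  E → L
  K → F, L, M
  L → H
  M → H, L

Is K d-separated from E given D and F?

Yes

We examine all 5 paths between K and E:
Path 1: K → L ← E
  L is a collider here and neither L nor any of its descendants is conditioned on, so the collider stays closed — the path is blocked at L.
Path 2: K → F ← D → H ← L ← E
  D is a fork here and D is conditioned on, so the path is blocked at D.
Path 3: K → F ← D → H ← M → L ← E
  D is a fork here and D is conditioned on, so the path is blocked at D.
Path 4: K → M → L ← E
  L is a collider here and neither L nor any of its descendants is conditioned on, so the collider stays closed — the path is blocked at L.
Path 5: K → M → H ← L ← E
  H is a collider here and neither H nor any of its descendants is conditioned on, so the collider stays closed — the path is blocked at H.
Since every path is blocked, d-separation holds.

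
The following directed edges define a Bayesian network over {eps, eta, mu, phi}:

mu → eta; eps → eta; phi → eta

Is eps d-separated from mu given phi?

Yes

The only undirected path from eps to mu is:
Path 1: eps → eta ← mu
  eta is a collider here and neither eta nor any of its descendants is conditioned on, so the collider stays closed — the path is blocked at eta.
All paths are blocked; eps ⊥ mu | {phi} holds.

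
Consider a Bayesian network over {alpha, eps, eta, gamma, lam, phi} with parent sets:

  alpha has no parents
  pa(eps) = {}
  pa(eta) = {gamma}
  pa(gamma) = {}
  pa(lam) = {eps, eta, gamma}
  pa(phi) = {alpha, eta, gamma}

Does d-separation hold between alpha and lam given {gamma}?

We examine all 4 paths between alpha and lam:
  1. alpha → phi ← gamma → lam — phi:collider[blocks]; gamma:fork[blocks] ⇒ blocked
  2. alpha → phi ← gamma → eta → lam — phi:collider[blocks]; gamma:fork[blocks]; eta:chain[open] ⇒ blocked
  3. alpha → phi ← eta ← gamma → lam — phi:collider[blocks]; eta:chain[open]; gamma:fork[blocks] ⇒ blocked
  4. alpha → phi ← eta → lam — phi:collider[blocks]; eta:fork[open] ⇒ blocked
Since every path is blocked, d-separation holds.

Yes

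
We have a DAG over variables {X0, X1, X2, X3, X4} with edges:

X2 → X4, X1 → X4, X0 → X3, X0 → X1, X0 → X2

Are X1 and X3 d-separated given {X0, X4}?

Yes — X1 and X3 are d-separated given {X0, X4}.

2 paths connect X1 and X3; each must be blocked for d-separation to hold:
Path 1: X1 ← X0 → X3
  X0 is a fork here and X0 is conditioned on, so the path is blocked at X0.
Path 2: X1 → X4 ← X2 ← X0 → X3
  X0 is a fork here and X0 is conditioned on, so the path is blocked at X0.
Every path is blocked, so X1 and X3 are d-separated given {X0, X4}.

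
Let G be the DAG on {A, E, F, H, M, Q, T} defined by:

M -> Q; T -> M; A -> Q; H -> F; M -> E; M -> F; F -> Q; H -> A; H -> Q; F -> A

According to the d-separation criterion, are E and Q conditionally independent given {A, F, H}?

No

There are 6 undirected paths between E and Q; checking each against the conditioning set {A, F, H}:
  1. E ← M → F → Q — M:fork[open]; F:chain[blocks] ⇒ blocked
  2. E ← M → F → A → Q — M:fork[open]; F:chain[blocks]; A:chain[blocks] ⇒ blocked
  3. E ← M → F → A ← H → Q — M:fork[open]; F:chain[blocks]; A:collider[open]; H:fork[blocks] ⇒ blocked
  4. E ← M → F ← H → Q — M:fork[open]; F:collider[open]; H:fork[blocks] ⇒ blocked
  5. E ← M → F ← H → A → Q — M:fork[open]; F:collider[open]; H:fork[blocks]; A:chain[blocks] ⇒ blocked
  6. E ← M → Q — M:fork[open] ⇒ active
At least one path is unblocked, so d-separation fails.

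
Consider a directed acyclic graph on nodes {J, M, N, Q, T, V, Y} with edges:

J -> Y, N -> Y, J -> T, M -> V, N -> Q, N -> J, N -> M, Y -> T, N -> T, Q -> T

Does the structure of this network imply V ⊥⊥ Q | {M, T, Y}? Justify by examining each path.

Yes

We examine all 6 paths between V and Q:
  1. V ← M ← N → J → Y → T ← Q — M:chain[blocks]; N:fork[open]; J:chain[open]; Y:chain[blocks]; T:collider[open] ⇒ blocked
  2. V ← M ← N → J → T ← Q — M:chain[blocks]; N:fork[open]; J:chain[open]; T:collider[open] ⇒ blocked
  3. V ← M ← N → Y ← J → T ← Q — M:chain[blocks]; N:fork[open]; Y:collider[open]; J:fork[open]; T:collider[open] ⇒ blocked
  4. V ← M ← N → Y → T ← Q — M:chain[blocks]; N:fork[open]; Y:chain[blocks]; T:collider[open] ⇒ blocked
  5. V ← M ← N → Q — M:chain[blocks]; N:fork[open] ⇒ blocked
  6. V ← M ← N → T ← Q — M:chain[blocks]; N:fork[open]; T:collider[open] ⇒ blocked
Since every path is blocked, d-separation holds.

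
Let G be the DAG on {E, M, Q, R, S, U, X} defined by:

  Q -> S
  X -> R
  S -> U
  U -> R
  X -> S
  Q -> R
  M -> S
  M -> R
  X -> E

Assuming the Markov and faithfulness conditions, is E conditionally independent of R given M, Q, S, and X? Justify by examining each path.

Yes — E and R are d-separated given {M, Q, S, X}.

There are 4 undirected paths between E and R; checking each against the conditioning set {M, Q, S, X}:
  1. E ← X → R — X:fork[blocks] ⇒ blocked
  2. E ← X → S ← M → R — X:fork[blocks]; S:collider[open]; M:fork[blocks] ⇒ blocked
  3. E ← X → S → U → R — X:fork[blocks]; S:chain[blocks]; U:chain[open] ⇒ blocked
  4. E ← X → S ← Q → R — X:fork[blocks]; S:collider[open]; Q:fork[blocks] ⇒ blocked
Since every path is blocked, d-separation holds.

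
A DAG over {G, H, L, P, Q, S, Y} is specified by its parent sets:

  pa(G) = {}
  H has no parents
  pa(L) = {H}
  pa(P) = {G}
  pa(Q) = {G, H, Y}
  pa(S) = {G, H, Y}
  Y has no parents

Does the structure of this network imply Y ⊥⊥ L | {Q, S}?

4 paths connect Y and L; each must be blocked for d-separation to hold:
Path 1: Y → S ← G → Q ← H → L
  S is a collider and S is conditioned on, which opens it; G is a fork and G is not conditioned on; Q is a collider and Q is conditioned on, which opens it; H is a fork and H is not conditioned on — no node blocks this path, so it is active.
Path 2: Y → S ← H → L
  S is a collider and S is conditioned on, which opens it; H is a fork and H is not conditioned on — no node blocks this path, so it is active.
Path 3: Y → Q ← G → S ← H → L
  Q is a collider and Q is conditioned on, which opens it; G is a fork and G is not conditioned on; S is a collider and S is conditioned on, which opens it; H is a fork and H is not conditioned on — no node blocks this path, so it is active.
Path 4: Y → Q ← H → L
  Q is a collider and Q is conditioned on, which opens it; H is a fork and H is not conditioned on — no node blocks this path, so it is active.
Since the path Y → S ← G → Q ← H → L is active, Y and L are not d-separated given {Q, S}.

No — Y and L are not d-separated given {Q, S}.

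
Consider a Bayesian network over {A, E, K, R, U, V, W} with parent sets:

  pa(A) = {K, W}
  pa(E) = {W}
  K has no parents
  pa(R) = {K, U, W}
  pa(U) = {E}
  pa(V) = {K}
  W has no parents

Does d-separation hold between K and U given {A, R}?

We examine all 4 paths between K and U:
Path 1: K → A ← W → R ← U
  A is a collider and A is conditioned on, which opens it; W is a fork and W is not conditioned on; R is a collider and R is conditioned on, which opens it — no node blocks this path, so it is active.
Path 2: K → A ← W → E → U
  A is a collider and A is conditioned on, which opens it; W is a fork and W is not conditioned on; E is a chain and E is not conditioned on — no node blocks this path, so it is active.
Path 3: K → R ← U
  R is a collider and R is conditioned on, which opens it — no node blocks this path, so it is active.
Path 4: K → R ← W → E → U
  R is a collider and R is conditioned on, which opens it; W is a fork and W is not conditioned on; E is a chain and E is not conditioned on — no node blocks this path, so it is active.
Since the path K → A ← W → R ← U is active, K and U are not d-separated given {A, R}.

No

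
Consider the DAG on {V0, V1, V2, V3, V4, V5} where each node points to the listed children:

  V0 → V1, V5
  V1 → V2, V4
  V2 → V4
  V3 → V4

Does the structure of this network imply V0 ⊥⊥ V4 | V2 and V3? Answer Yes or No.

2 paths connect V0 and V4; each must be blocked for d-separation to hold:
  1. V0 → V1 → V4 — V1:chain[open] ⇒ active
  2. V0 → V1 → V2 → V4 — V1:chain[open]; V2:chain[blocks] ⇒ blocked
Since the path V0 → V1 → V4 is active, V0 and V4 are not d-separated given {V2, V3}.

No — V0 and V4 are not d-separated given {V2, V3}.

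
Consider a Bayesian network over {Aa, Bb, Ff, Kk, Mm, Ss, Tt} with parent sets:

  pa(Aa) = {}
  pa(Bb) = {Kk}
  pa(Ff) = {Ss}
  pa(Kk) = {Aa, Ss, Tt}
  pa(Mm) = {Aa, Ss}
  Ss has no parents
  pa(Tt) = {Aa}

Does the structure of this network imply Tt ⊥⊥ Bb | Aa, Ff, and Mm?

No

Enumerating the 3 paths from Tt to Bb and testing each for blocking by {Aa, Ff, Mm}:
Path 1: Tt → Kk → Bb
  Kk is a chain and Kk is not conditioned on — no node blocks this path, so it is active.
Path 2: Tt ← Aa → Kk → Bb
  Aa is a fork here and Aa is conditioned on, so the path is blocked at Aa.
Path 3: Tt ← Aa → Mm ← Ss → Kk → Bb
  Aa is a fork here and Aa is conditioned on, so the path is blocked at Aa.
At least one path is unblocked, so d-separation fails.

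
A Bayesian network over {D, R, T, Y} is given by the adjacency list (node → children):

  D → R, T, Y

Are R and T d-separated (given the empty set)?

There is one path between R and T:
Path 1: R ← D → T
  D is a fork and D is not conditioned on — no node blocks this path, so it is active.
Since the path R ← D → T is active, R and T are not d-separated given ∅.

No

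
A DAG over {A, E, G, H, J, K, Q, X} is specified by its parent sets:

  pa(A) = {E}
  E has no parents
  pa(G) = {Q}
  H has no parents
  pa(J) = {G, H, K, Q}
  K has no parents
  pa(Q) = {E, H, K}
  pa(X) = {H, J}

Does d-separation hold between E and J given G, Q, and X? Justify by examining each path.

No

Enumerating the 5 paths from E to J and testing each for blocking by {G, Q, X}:
Path 1: E → Q → G → J
  Q is a chain here and Q is conditioned on, so the path is blocked at Q.
Path 2: E → Q ← H → X ← J
  Q is a collider and Q is conditioned on, which opens it; H is a fork and H is not conditioned on; X is a collider and X is conditioned on, which opens it — no node blocks this path, so it is active.
Path 3: E → Q ← H → J
  Q is a collider and Q is conditioned on, which opens it; H is a fork and H is not conditioned on — no node blocks this path, so it is active.
Path 4: E → Q → J
  Q is a chain here and Q is conditioned on, so the path is blocked at Q.
Path 5: E → Q ← K → J
  Q is a collider and Q is conditioned on, which opens it; K is a fork and K is not conditioned on — no node blocks this path, so it is active.
Since the path E → Q ← H → X ← J is active, E and J are not d-separated given {G, Q, X}.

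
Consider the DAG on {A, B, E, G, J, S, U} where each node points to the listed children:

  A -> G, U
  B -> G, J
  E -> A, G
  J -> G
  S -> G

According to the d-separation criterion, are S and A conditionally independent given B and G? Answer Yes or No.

No

There are 2 undirected paths between S and A; checking each against the conditioning set {B, G}:
Path 1: S → G ← E → A
  G is a collider and G is conditioned on, which opens it; E is a fork and E is not conditioned on — no node blocks this path, so it is active.
Path 2: S → G ← A
  G is a collider and G is conditioned on, which opens it — no node blocks this path, so it is active.
At least one path is unblocked, so d-separation fails.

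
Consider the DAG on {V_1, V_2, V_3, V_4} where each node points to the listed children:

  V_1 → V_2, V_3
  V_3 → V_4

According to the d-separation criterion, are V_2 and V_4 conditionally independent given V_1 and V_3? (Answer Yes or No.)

Only one path connects V_2 and V_4:
  1. V_2 ← V_1 → V_3 → V_4 — V_1:fork[blocks]; V_3:chain[blocks] ⇒ blocked
Since every path is blocked, d-separation holds.

Yes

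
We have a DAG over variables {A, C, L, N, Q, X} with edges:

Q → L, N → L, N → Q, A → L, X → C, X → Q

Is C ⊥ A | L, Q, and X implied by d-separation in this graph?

Yes

2 paths connect C and A; each must be blocked for d-separation to hold:
Path 1: C ← X → Q → L ← A
  X is a fork here and X is conditioned on, so the path is blocked at X.
Path 2: C ← X → Q ← N → L ← A
  X is a fork here and X is conditioned on, so the path is blocked at X.
Since every path is blocked, d-separation holds.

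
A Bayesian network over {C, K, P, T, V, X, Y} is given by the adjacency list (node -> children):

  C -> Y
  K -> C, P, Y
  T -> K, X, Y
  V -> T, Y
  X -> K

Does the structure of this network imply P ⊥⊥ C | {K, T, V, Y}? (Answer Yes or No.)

Yes

We examine all 6 paths between P and C:
  1. P ← K ← T ← V → Y ← C — K:chain[blocks]; T:chain[blocks]; V:fork[blocks]; Y:collider[open] ⇒ blocked
  2. P ← K ← T → Y ← C — K:chain[blocks]; T:fork[blocks]; Y:collider[open] ⇒ blocked
  3. P ← K → Y ← C — K:fork[blocks]; Y:collider[open] ⇒ blocked
  4. P ← K ← X ← T ← V → Y ← C — K:chain[blocks]; X:chain[open]; T:chain[blocks]; V:fork[blocks]; Y:collider[open] ⇒ blocked
  5. P ← K ← X ← T → Y ← C — K:chain[blocks]; X:chain[open]; T:fork[blocks]; Y:collider[open] ⇒ blocked
  6. P ← K → C — K:fork[blocks] ⇒ blocked
All paths are blocked; P ⊥ C | {K, T, V, Y} holds.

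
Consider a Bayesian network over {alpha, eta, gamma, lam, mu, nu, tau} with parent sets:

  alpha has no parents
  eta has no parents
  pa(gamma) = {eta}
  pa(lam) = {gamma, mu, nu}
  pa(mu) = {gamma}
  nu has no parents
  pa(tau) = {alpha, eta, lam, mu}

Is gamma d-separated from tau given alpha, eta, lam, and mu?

5 paths connect gamma and tau; each must be blocked for d-separation to hold:
  1. gamma → lam → tau — lam:chain[blocks] ⇒ blocked
  2. gamma → lam ← mu → tau — lam:collider[open]; mu:fork[blocks] ⇒ blocked
  3. gamma ← eta → tau — eta:fork[blocks] ⇒ blocked
  4. gamma → mu → tau — mu:chain[blocks] ⇒ blocked
  5. gamma → mu → lam → tau — mu:chain[blocks]; lam:chain[blocks] ⇒ blocked
All paths are blocked; gamma ⊥ tau | {alpha, eta, lam, mu} holds.

Yes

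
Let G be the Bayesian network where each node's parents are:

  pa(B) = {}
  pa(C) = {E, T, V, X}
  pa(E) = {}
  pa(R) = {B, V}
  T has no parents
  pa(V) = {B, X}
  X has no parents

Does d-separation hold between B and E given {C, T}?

There are 4 undirected paths between B and E; checking each against the conditioning set {C, T}:
  1. B → V ← X → C ← E — V:collider[open]; X:fork[open]; C:collider[open] ⇒ active
  2. B → V → C ← E — V:chain[open]; C:collider[open] ⇒ active
  3. B → R ← V ← X → C ← E — R:collider[blocks]; V:chain[open]; X:fork[open]; C:collider[open] ⇒ blocked
  4. B → R ← V → C ← E — R:collider[blocks]; V:fork[open]; C:collider[open] ⇒ blocked
Since the path B → V ← X → C ← E is active, B and E are not d-separated given {C, T}.

No — B and E are not d-separated given {C, T}.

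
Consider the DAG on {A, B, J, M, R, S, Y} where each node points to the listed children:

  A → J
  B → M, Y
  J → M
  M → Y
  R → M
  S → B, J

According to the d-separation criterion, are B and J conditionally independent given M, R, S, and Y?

We examine all 3 paths between B and J:
Path 1: B → M ← J
  M is a collider and M is conditioned on, which opens it — no node blocks this path, so it is active.
Path 2: B → Y ← M ← J
  M is a chain here and M is conditioned on, so the path is blocked at M.
Path 3: B ← S → J
  S is a fork here and S is conditioned on, so the path is blocked at S.
Because an active path exists, B and J are not d-separated.

No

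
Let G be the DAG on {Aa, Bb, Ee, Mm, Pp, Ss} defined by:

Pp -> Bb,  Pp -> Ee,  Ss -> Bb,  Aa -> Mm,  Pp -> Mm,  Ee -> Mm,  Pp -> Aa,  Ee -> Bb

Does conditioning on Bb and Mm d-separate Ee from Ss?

We examine all 4 paths between Ee and Ss:
Path 1: Ee ← Pp → Bb ← Ss
  Pp is a fork and Pp is not conditioned on; Bb is a collider and Bb is conditioned on, which opens it — no node blocks this path, so it is active.
Path 2: Ee → Mm ← Pp → Bb ← Ss
  Mm is a collider and Mm is conditioned on, which opens it; Pp is a fork and Pp is not conditioned on; Bb is a collider and Bb is conditioned on, which opens it — no node blocks this path, so it is active.
Path 3: Ee → Mm ← Aa ← Pp → Bb ← Ss
  Mm is a collider and Mm is conditioned on, which opens it; Aa is a chain and Aa is not conditioned on; Pp is a fork and Pp is not conditioned on; Bb is a collider and Bb is conditioned on, which opens it — no node blocks this path, so it is active.
Path 4: Ee → Bb ← Ss
  Bb is a collider and Bb is conditioned on, which opens it — no node blocks this path, so it is active.
At least one path is unblocked, so d-separation fails.

No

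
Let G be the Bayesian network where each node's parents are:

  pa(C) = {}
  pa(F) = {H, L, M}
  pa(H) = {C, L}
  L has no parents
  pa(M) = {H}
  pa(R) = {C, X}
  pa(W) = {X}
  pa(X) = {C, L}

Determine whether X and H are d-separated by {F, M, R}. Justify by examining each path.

No

There are 5 undirected paths between X and H; checking each against the conditioning set {F, M, R}:
Path 1: X → R ← C → H
  R is a collider and R is conditioned on, which opens it; C is a fork and C is not conditioned on — no node blocks this path, so it is active.
Path 2: X ← L → H
  L is a fork and L is not conditioned on — no node blocks this path, so it is active.
Path 3: X ← L → F ← H
  L is a fork and L is not conditioned on; F is a collider and F is conditioned on, which opens it — no node blocks this path, so it is active.
Path 4: X ← L → F ← M ← H
  M is a chain here and M is conditioned on, so the path is blocked at M.
Path 5: X ← C → H
  C is a fork and C is not conditioned on — no node blocks this path, so it is active.
Because an active path exists, X and H are not d-separated.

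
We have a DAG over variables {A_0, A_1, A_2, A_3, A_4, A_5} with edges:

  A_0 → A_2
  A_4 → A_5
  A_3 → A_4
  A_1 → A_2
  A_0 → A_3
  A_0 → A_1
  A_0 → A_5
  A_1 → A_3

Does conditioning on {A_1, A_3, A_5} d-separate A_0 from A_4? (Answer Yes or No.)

No — A_0 and A_4 are not d-separated given {A_1, A_3, A_5}.

There are 4 undirected paths between A_0 and A_4; checking each against the conditioning set {A_1, A_3, A_5}:
Path 1: A_0 → A_3 → A_4
  A_3 is a chain here and A_3 is conditioned on, so the path is blocked at A_3.
Path 2: A_0 → A_2 ← A_1 → A_3 → A_4
  A_2 is a collider here and neither A_2 nor any of its descendants is conditioned on, so the collider stays closed — the path is blocked at A_2.
Path 3: A_0 → A_5 ← A_4
  A_5 is a collider and A_5 is conditioned on, which opens it — no node blocks this path, so it is active.
Path 4: A_0 → A_1 → A_3 → A_4
  A_1 is a chain here and A_1 is conditioned on, so the path is blocked at A_1.
Since the path A_0 → A_5 ← A_4 is active, A_0 and A_4 are not d-separated given {A_1, A_3, A_5}.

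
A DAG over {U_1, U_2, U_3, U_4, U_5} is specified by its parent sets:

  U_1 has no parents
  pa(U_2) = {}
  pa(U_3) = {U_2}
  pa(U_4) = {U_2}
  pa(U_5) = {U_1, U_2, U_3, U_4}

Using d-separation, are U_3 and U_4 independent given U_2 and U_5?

No — U_3 and U_4 are not d-separated given {U_2, U_5}.

There are 4 undirected paths between U_3 and U_4; checking each against the conditioning set {U_2, U_5}:
Path 1: U_3 ← U_2 → U_4
  U_2 is a fork here and U_2 is conditioned on, so the path is blocked at U_2.
Path 2: U_3 ← U_2 → U_5 ← U_4
  U_2 is a fork here and U_2 is conditioned on, so the path is blocked at U_2.
Path 3: U_3 → U_5 ← U_4
  U_5 is a collider and U_5 is conditioned on, which opens it — no node blocks this path, so it is active.
Path 4: U_3 → U_5 ← U_2 → U_4
  U_2 is a fork here and U_2 is conditioned on, so the path is blocked at U_2.
Because an active path exists, U_3 and U_4 are not d-separated.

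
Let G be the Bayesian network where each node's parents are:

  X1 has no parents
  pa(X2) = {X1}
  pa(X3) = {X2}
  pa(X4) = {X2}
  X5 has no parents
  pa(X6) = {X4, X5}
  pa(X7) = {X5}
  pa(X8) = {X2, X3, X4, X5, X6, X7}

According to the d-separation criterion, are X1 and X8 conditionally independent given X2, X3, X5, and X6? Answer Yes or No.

Yes

We examine all 6 paths between X1 and X8:
  1. X1 → X2 → X4 → X8 — X2:chain[blocks]; X4:chain[open] ⇒ blocked
  2. X1 → X2 → X4 → X6 ← X5 → X7 → X8 — X2:chain[blocks]; X4:chain[open]; X6:collider[open]; X5:fork[blocks]; X7:chain[open] ⇒ blocked
  3. X1 → X2 → X4 → X6 ← X5 → X8 — X2:chain[blocks]; X4:chain[open]; X6:collider[open]; X5:fork[blocks] ⇒ blocked
  4. X1 → X2 → X4 → X6 → X8 — X2:chain[blocks]; X4:chain[open]; X6:chain[blocks] ⇒ blocked
  5. X1 → X2 → X8 — X2:chain[blocks] ⇒ blocked
  6. X1 → X2 → X3 → X8 — X2:chain[blocks]; X3:chain[blocks] ⇒ blocked
Since every path is blocked, d-separation holds.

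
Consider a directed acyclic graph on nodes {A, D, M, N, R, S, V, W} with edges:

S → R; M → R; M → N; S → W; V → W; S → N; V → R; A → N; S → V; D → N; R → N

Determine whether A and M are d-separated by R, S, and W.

Yes — A and M are d-separated given {R, S, W}.

We examine all 5 paths between A and M:
Path 1: A → N ← S → V → R ← M
  N is a collider here and neither N nor any of its descendants is conditioned on, so the collider stays closed — the path is blocked at N.
Path 2: A → N ← S → W ← V → R ← M
  N is a collider here and neither N nor any of its descendants is conditioned on, so the collider stays closed — the path is blocked at N.
Path 3: A → N ← S → R ← M
  N is a collider here and neither N nor any of its descendants is conditioned on, so the collider stays closed — the path is blocked at N.
Path 4: A → N ← M
  N is a collider here and neither N nor any of its descendants is conditioned on, so the collider stays closed — the path is blocked at N.
Path 5: A → N ← R ← M
  N is a collider here and neither N nor any of its descendants is conditioned on, so the collider stays closed — the path is blocked at N.
Every path is blocked, so A and M are d-separated given {R, S, W}.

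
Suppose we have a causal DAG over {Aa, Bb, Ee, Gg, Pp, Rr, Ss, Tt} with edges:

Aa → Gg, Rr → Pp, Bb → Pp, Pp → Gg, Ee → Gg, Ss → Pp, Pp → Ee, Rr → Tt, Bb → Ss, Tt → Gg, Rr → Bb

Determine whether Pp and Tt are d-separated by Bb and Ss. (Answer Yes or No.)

No

We examine all 5 paths between Pp and Tt:
Path 1: Pp → Gg ← Tt
  Gg is a collider here and neither Gg nor any of its descendants is conditioned on, so the collider stays closed — the path is blocked at Gg.
Path 2: Pp ← Ss ← Bb ← Rr → Tt
  Ss is a chain here and Ss is conditioned on, so the path is blocked at Ss.
Path 3: Pp ← Rr → Tt
  Rr is a fork and Rr is not conditioned on — no node blocks this path, so it is active.
Path 4: Pp → Ee → Gg ← Tt
  Gg is a collider here and neither Gg nor any of its descendants is conditioned on, so the collider stays closed — the path is blocked at Gg.
Path 5: Pp ← Bb ← Rr → Tt
  Bb is a chain here and Bb is conditioned on, so the path is blocked at Bb.
At least one path is unblocked, so d-separation fails.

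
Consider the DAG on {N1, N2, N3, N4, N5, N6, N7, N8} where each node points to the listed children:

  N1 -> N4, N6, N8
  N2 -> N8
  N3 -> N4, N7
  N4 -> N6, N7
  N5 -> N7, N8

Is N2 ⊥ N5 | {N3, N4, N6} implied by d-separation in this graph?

Yes — N2 and N5 are d-separated given {N3, N4, N6}.

There are 5 undirected paths between N2 and N5; checking each against the conditioning set {N3, N4, N6}:
  1. N2 → N8 ← N1 → N4 ← N3 → N7 ← N5 — N8:collider[blocks]; N1:fork[open]; N4:collider[open]; N3:fork[blocks]; N7:collider[blocks] ⇒ blocked
  2. N2 → N8 ← N1 → N4 → N7 ← N5 — N8:collider[blocks]; N1:fork[open]; N4:chain[blocks]; N7:collider[blocks] ⇒ blocked
  3. N2 → N8 ← N1 → N6 ← N4 ← N3 → N7 ← N5 — N8:collider[blocks]; N1:fork[open]; N6:collider[open]; N4:chain[blocks]; N3:fork[blocks]; N7:collider[blocks] ⇒ blocked
  4. N2 → N8 ← N1 → N6 ← N4 → N7 ← N5 — N8:collider[blocks]; N1:fork[open]; N6:collider[open]; N4:fork[blocks]; N7:collider[blocks] ⇒ blocked
  5. N2 → N8 ← N5 — N8:collider[blocks] ⇒ blocked
All paths are blocked; N2 ⊥ N5 | {N3, N4, N6} holds.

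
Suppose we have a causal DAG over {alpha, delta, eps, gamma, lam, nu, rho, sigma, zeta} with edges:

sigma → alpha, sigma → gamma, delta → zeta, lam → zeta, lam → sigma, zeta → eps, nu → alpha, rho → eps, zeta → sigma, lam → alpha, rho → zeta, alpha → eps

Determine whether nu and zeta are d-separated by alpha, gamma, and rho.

6 paths connect nu and zeta; each must be blocked for d-separation to hold:
  1. nu → alpha ← lam → sigma ← zeta — alpha:collider[open]; lam:fork[open]; sigma:collider[open] ⇒ active
  2. nu → alpha ← lam → zeta — alpha:collider[open]; lam:fork[open] ⇒ active
  3. nu → alpha → eps ← rho → zeta — alpha:chain[blocks]; eps:collider[blocks]; rho:fork[blocks] ⇒ blocked
  4. nu → alpha → eps ← zeta — alpha:chain[blocks]; eps:collider[blocks] ⇒ blocked
  5. nu → alpha ← sigma ← lam → zeta — alpha:collider[open]; sigma:chain[open]; lam:fork[open] ⇒ active
  6. nu → alpha ← sigma ← zeta — alpha:collider[open]; sigma:chain[open] ⇒ active
Because an active path exists, nu and zeta are not d-separated.

No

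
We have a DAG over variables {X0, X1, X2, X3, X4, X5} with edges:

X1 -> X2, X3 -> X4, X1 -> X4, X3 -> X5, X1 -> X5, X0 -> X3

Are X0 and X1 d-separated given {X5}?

There are 2 undirected paths between X0 and X1; checking each against the conditioning set {X5}:
Path 1: X0 → X3 → X5 ← X1
  X3 is a chain and X3 is not conditioned on; X5 is a collider and X5 is conditioned on, which opens it — no node blocks this path, so it is active.
Path 2: X0 → X3 → X4 ← X1
  X4 is a collider here and neither X4 nor any of its descendants is conditioned on, so the collider stays closed — the path is blocked at X4.
Because an active path exists, X0 and X1 are not d-separated.

No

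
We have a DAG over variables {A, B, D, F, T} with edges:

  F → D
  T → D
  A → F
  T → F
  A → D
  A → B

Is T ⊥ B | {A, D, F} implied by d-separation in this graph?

Enumerating the 4 paths from T to B and testing each for blocking by {A, D, F}:
Path 1: T → F ← A → B
  A is a fork here and A is conditioned on, so the path is blocked at A.
Path 2: T → F → D ← A → B
  F is a chain here and F is conditioned on, so the path is blocked at F.
Path 3: T → D ← A → B
  A is a fork here and A is conditioned on, so the path is blocked at A.
Path 4: T → D ← F ← A → B
  F is a chain here and F is conditioned on, so the path is blocked at F.
Since every path is blocked, d-separation holds.

Yes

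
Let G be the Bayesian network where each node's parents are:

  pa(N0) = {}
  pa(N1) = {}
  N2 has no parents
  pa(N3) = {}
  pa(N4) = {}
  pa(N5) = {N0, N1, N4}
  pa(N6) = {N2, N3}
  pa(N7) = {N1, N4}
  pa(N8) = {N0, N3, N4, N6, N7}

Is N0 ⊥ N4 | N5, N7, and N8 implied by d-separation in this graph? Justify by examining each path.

No — N0 and N4 are not d-separated given {N5, N7, N8}.

There are 6 undirected paths between N0 and N4; checking each against the conditioning set {N5, N7, N8}:
  1. N0 → N5 ← N4 — N5:collider[open] ⇒ active
  2. N0 → N5 ← N1 → N7 ← N4 — N5:collider[open]; N1:fork[open]; N7:collider[open] ⇒ active
  3. N0 → N5 ← N1 → N7 → N8 ← N4 — N5:collider[open]; N1:fork[open]; N7:chain[blocks]; N8:collider[open] ⇒ blocked
  4. N0 → N8 ← N4 — N8:collider[open] ⇒ active
  5. N0 → N8 ← N7 ← N4 — N8:collider[open]; N7:chain[blocks] ⇒ blocked
  6. N0 → N8 ← N7 ← N1 → N5 ← N4 — N8:collider[open]; N7:chain[blocks]; N1:fork[open]; N5:collider[open] ⇒ blocked
At least one path is unblocked, so d-separation fails.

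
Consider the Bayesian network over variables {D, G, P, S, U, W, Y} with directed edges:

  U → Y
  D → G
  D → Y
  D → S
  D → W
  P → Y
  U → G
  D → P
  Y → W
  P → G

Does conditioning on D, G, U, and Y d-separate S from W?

We examine all 6 paths between S and W:
  1. S ← D → P → Y → W — D:fork[blocks]; P:chain[open]; Y:chain[blocks] ⇒ blocked
  2. S ← D → P → G ← U → Y → W — D:fork[blocks]; P:chain[open]; G:collider[open]; U:fork[blocks]; Y:chain[blocks] ⇒ blocked
  3. S ← D → Y → W — D:fork[blocks]; Y:chain[blocks] ⇒ blocked
  4. S ← D → G ← P → Y → W — D:fork[blocks]; G:collider[open]; P:fork[open]; Y:chain[blocks] ⇒ blocked
  5. S ← D → G ← U → Y → W — D:fork[blocks]; G:collider[open]; U:fork[blocks]; Y:chain[blocks] ⇒ blocked
  6. S ← D → W — D:fork[blocks] ⇒ blocked
Since every path is blocked, d-separation holds.

Yes — S and W are d-separated given {D, G, U, Y}.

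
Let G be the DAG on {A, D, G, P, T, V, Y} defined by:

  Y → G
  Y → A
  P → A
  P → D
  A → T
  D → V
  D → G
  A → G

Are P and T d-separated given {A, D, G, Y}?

There are 3 undirected paths between P and T; checking each against the conditioning set {A, D, G, Y}:
  1. P → A → T — A:chain[blocks] ⇒ blocked
  2. P → D → G ← A → T — D:chain[blocks]; G:collider[open]; A:fork[blocks] ⇒ blocked
  3. P → D → G ← Y → A → T — D:chain[blocks]; G:collider[open]; Y:fork[blocks]; A:chain[blocks] ⇒ blocked
Every path is blocked, so P and T are d-separated given {A, D, G, Y}.

Yes — P and T are d-separated given {A, D, G, Y}.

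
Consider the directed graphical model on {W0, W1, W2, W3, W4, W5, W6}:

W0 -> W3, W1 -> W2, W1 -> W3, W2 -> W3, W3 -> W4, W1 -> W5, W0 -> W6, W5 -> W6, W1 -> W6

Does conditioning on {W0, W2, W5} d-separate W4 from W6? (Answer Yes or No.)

No — W4 and W6 are not d-separated given {W0, W2, W5}.

Enumerating the 5 paths from W4 to W6 and testing each for blocking by {W0, W2, W5}:
  1. W4 ← W3 ← W2 ← W1 → W6 — W3:chain[open]; W2:chain[blocks]; W1:fork[open] ⇒ blocked
  2. W4 ← W3 ← W2 ← W1 → W5 → W6 — W3:chain[open]; W2:chain[blocks]; W1:fork[open]; W5:chain[blocks] ⇒ blocked
  3. W4 ← W3 ← W1 → W6 — W3:chain[open]; W1:fork[open] ⇒ active
  4. W4 ← W3 ← W1 → W5 → W6 — W3:chain[open]; W1:fork[open]; W5:chain[blocks] ⇒ blocked
  5. W4 ← W3 ← W0 → W6 — W3:chain[open]; W0:fork[blocks] ⇒ blocked
At least one path is unblocked, so d-separation fails.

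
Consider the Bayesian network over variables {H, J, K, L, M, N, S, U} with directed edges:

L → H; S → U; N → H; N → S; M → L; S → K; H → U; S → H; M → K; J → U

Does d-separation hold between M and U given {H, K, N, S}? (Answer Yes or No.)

6 paths connect M and U; each must be blocked for d-separation to hold:
Path 1: M → K ← S → H → U
  S is a fork here and S is conditioned on, so the path is blocked at S.
Path 2: M → K ← S → U
  S is a fork here and S is conditioned on, so the path is blocked at S.
Path 3: M → K ← S ← N → H → U
  S is a chain here and S is conditioned on, so the path is blocked at S.
Path 4: M → L → H → U
  H is a chain here and H is conditioned on, so the path is blocked at H.
Path 5: M → L → H ← N → S → U
  N is a fork here and N is conditioned on, so the path is blocked at N.
Path 6: M → L → H ← S → U
  S is a fork here and S is conditioned on, so the path is blocked at S.
Every path is blocked, so M and U are d-separated given {H, K, N, S}.

Yes — M and U are d-separated given {H, K, N, S}.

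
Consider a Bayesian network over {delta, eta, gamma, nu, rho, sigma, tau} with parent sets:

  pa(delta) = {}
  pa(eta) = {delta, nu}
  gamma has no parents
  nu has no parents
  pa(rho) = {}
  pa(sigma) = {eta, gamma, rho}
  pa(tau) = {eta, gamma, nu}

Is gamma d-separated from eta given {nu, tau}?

Enumerating the 3 paths from gamma to eta and testing each for blocking by {nu, tau}:
Path 1: gamma → tau ← eta
  tau is a collider and tau is conditioned on, which opens it — no node blocks this path, so it is active.
Path 2: gamma → tau ← nu → eta
  nu is a fork here and nu is conditioned on, so the path is blocked at nu.
Path 3: gamma → sigma ← eta
  sigma is a collider here and neither sigma nor any of its descendants is conditioned on, so the collider stays closed — the path is blocked at sigma.
Because an active path exists, gamma and eta are not d-separated.

No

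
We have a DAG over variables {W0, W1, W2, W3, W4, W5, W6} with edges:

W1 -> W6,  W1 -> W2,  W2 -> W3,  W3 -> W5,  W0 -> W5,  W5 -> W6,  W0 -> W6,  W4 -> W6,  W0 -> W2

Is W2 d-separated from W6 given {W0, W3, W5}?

5 paths connect W2 and W6; each must be blocked for d-separation to hold:
  1. W2 ← W1 → W6 — W1:fork[open] ⇒ active
  2. W2 → W3 → W5 ← W0 → W6 — W3:chain[blocks]; W5:collider[open]; W0:fork[blocks] ⇒ blocked
  3. W2 → W3 → W5 → W6 — W3:chain[blocks]; W5:chain[blocks] ⇒ blocked
  4. W2 ← W0 → W5 → W6 — W0:fork[blocks]; W5:chain[blocks] ⇒ blocked
  5. W2 ← W0 → W6 — W0:fork[blocks] ⇒ blocked
At least one path is unblocked, so d-separation fails.

No — W2 and W6 are not d-separated given {W0, W3, W5}.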